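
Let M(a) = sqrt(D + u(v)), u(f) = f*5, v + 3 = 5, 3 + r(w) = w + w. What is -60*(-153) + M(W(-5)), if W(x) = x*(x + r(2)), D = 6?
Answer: 9184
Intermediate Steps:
r(w) = -3 + 2*w (r(w) = -3 + (w + w) = -3 + 2*w)
v = 2 (v = -3 + 5 = 2)
W(x) = x*(1 + x) (W(x) = x*(x + (-3 + 2*2)) = x*(x + (-3 + 4)) = x*(x + 1) = x*(1 + x))
u(f) = 5*f
M(a) = 4 (M(a) = sqrt(6 + 5*2) = sqrt(6 + 10) = sqrt(16) = 4)
-60*(-153) + M(W(-5)) = -60*(-153) + 4 = 9180 + 4 = 9184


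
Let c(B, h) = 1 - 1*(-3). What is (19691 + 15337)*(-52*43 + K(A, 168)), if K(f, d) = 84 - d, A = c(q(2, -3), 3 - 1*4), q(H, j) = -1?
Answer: -81264960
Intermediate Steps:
c(B, h) = 4 (c(B, h) = 1 + 3 = 4)
A = 4
(19691 + 15337)*(-52*43 + K(A, 168)) = (19691 + 15337)*(-52*43 + (84 - 1*168)) = 35028*(-2236 + (84 - 168)) = 35028*(-2236 - 84) = 35028*(-2320) = -81264960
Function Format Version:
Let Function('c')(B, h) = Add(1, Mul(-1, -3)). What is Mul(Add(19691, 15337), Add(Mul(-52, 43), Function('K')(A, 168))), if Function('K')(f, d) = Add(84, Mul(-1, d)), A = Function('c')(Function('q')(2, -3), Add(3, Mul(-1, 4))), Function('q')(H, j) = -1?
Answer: -81264960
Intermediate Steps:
Function('c')(B, h) = 4 (Function('c')(B, h) = Add(1, 3) = 4)
A = 4
Mul(Add(19691, 15337), Add(Mul(-52, 43), Function('K')(A, 168))) = Mul(Add(19691, 15337), Add(Mul(-52, 43), Add(84, Mul(-1, 168)))) = Mul(35028, Add(-2236, Add(84, -168))) = Mul(35028, Add(-2236, -84)) = Mul(35028, -2320) = -81264960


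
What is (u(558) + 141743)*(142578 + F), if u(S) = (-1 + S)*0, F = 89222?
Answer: 32856027400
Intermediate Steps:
u(S) = 0
(u(558) + 141743)*(142578 + F) = (0 + 141743)*(142578 + 89222) = 141743*231800 = 32856027400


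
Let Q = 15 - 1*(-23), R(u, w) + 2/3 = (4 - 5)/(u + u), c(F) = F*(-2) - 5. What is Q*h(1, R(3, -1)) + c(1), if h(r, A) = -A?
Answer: 74/3 ≈ 24.667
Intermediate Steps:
c(F) = -5 - 2*F (c(F) = -2*F - 5 = -5 - 2*F)
R(u, w) = -2/3 - 1/(2*u) (R(u, w) = -2/3 + (4 - 5)/(u + u) = -2/3 - 1/(2*u))
Q = 38 (Q = 15 + 23 = 38)
Q*h(1, R(3, -1)) + c(1) = 38*(-(-3 - 4*3)/(6*3)) + (-5 - 2*1) = 38*(-(-3 - 12)/(6*3)) + (-5 - 2) = 38*(-(-15)/(6*3)) - 7 = 38*(-1*(-5/6)) - 7 = 38*(5/6) - 7 = 95/3 - 7 = 74/3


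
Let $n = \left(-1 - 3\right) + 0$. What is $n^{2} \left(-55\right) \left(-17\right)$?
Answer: $14960$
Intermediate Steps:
$n = -4$ ($n = -4 + 0 = -4$)
$n^{2} \left(-55\right) \left(-17\right) = \left(-4\right)^{2} \left(-55\right) \left(-17\right) = 16 \left(-55\right) \left(-17\right) = \left(-880\right) \left(-17\right) = 14960$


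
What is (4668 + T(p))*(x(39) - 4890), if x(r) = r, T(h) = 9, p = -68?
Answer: -22688127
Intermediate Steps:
(4668 + T(p))*(x(39) - 4890) = (4668 + 9)*(39 - 4890) = 4677*(-4851) = -22688127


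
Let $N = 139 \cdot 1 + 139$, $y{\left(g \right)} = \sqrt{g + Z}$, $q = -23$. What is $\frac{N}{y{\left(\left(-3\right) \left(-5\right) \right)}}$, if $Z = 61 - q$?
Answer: $\frac{278 \sqrt{11}}{33} \approx 27.94$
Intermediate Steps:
$Z = 84$ ($Z = 61 - -23 = 61 + 23 = 84$)
$y{\left(g \right)} = \sqrt{84 + g}$ ($y{\left(g \right)} = \sqrt{g + 84} = \sqrt{84 + g}$)
$N = 278$ ($N = 139 + 139 = 278$)
$\frac{N}{y{\left(\left(-3\right) \left(-5\right) \right)}} = \frac{278}{\sqrt{84 - -15}} = \frac{278}{\sqrt{84 + 15}} = \frac{278}{\sqrt{99}} = \frac{278}{3 \sqrt{11}} = 278 \frac{\sqrt{11}}{33} = \frac{278 \sqrt{11}}{33}$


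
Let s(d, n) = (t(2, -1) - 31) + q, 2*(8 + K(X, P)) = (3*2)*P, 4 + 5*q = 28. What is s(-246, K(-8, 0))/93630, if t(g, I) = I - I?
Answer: -131/468150 ≈ -0.00027982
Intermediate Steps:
q = 24/5 (q = -⅘ + (⅕)*28 = -⅘ + 28/5 = 24/5 ≈ 4.8000)
t(g, I) = 0
K(X, P) = -8 + 3*P (K(X, P) = -8 + ((3*2)*P)/2 = -8 + (6*P)/2 = -8 + 3*P)
s(d, n) = -131/5 (s(d, n) = (0 - 31) + 24/5 = -31 + 24/5 = -131/5)
s(-246, K(-8, 0))/93630 = -131/5/93630 = -131/5*1/93630 = -131/468150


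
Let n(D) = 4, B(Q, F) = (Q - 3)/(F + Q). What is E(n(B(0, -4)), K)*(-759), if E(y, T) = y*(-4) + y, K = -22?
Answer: 9108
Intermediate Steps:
B(Q, F) = (-3 + Q)/(F + Q)
E(y, T) = -3*y (E(y, T) = -4*y + y = -3*y)
E(n(B(0, -4)), K)*(-759) = -3*4*(-759) = -12*(-759) = 9108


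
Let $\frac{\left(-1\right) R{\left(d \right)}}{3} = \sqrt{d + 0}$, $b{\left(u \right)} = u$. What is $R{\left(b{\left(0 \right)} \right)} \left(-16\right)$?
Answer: $0$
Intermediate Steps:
$R{\left(d \right)} = - 3 \sqrt{d}$ ($R{\left(d \right)} = - 3 \sqrt{d + 0} = - 3 \sqrt{d}$)
$R{\left(b{\left(0 \right)} \right)} \left(-16\right) = - 3 \sqrt{0} \left(-16\right) = \left(-3\right) 0 \left(-16\right) = 0 \left(-16\right) = 0$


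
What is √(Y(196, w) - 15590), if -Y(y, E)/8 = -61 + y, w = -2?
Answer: I*√16670 ≈ 129.11*I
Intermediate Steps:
Y(y, E) = 488 - 8*y (Y(y, E) = -8*(-61 + y) = 488 - 8*y)
√(Y(196, w) - 15590) = √((488 - 8*196) - 15590) = √((488 - 1568) - 15590) = √(-1080 - 15590) = √(-16670) = I*√16670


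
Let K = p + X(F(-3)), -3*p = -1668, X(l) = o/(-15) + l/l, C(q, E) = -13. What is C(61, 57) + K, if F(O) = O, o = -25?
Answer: 1637/3 ≈ 545.67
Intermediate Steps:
X(l) = 8/3 (X(l) = -25/(-15) + l/l = -25*(-1/15) + 1 = 5/3 + 1 = 8/3)
p = 556 (p = -⅓*(-1668) = 556)
K = 1676/3 (K = 556 + 8/3 = 1676/3 ≈ 558.67)
C(61, 57) + K = -13 + 1676/3 = 1637/3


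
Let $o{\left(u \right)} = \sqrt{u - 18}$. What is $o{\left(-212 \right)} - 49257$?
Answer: $-49257 + i \sqrt{230} \approx -49257.0 + 15.166 i$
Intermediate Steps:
$o{\left(u \right)} = \sqrt{-18 + u}$
$o{\left(-212 \right)} - 49257 = \sqrt{-18 - 212} - 49257 = \sqrt{-230} - 49257 = i \sqrt{230} - 49257 = -49257 + i \sqrt{230}$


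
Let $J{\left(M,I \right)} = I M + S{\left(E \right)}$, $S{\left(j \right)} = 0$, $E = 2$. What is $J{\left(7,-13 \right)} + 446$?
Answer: $355$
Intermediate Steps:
$J{\left(M,I \right)} = I M$ ($J{\left(M,I \right)} = I M + 0 = I M$)
$J{\left(7,-13 \right)} + 446 = \left(-13\right) 7 + 446 = -91 + 446 = 355$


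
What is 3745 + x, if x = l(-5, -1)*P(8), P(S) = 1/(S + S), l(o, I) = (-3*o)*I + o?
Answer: 14975/4 ≈ 3743.8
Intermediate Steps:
l(o, I) = o - 3*I*o (l(o, I) = -3*I*o + o = o - 3*I*o)
P(S) = 1/(2*S)
x = -5/4 (x = (-5*(1 - 3*(-1)))*((½)/8) = (-5*(1 + 3))*((½)*(⅛)) = -5*4*(1/16) = -20*1/16 = -5/4 ≈ -1.2500)
3745 + x = 3745 - 5/4 = 14975/4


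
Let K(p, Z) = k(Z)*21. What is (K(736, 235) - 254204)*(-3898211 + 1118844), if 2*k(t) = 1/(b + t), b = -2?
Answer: 329241154965781/466 ≈ 7.0653e+11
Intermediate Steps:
k(t) = 1/(2*(-2 + t))
K(p, Z) = 21/(2*(-2 + Z)) (K(p, Z) = (1/(2*(-2 + Z)))*21 = 21/(2*(-2 + Z)))
(K(736, 235) - 254204)*(-3898211 + 1118844) = (21/(2*(-2 + 235)) - 254204)*(-3898211 + 1118844) = ((21/2)/233 - 254204)*(-2779367) = ((21/2)*(1/233) - 254204)*(-2779367) = (21/466 - 254204)*(-2779367) = -118459043/466*(-2779367) = 329241154965781/466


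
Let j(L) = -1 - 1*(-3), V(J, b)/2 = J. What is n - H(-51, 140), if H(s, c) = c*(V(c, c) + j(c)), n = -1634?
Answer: -41114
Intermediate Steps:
V(J, b) = 2*J
j(L) = 2 (j(L) = -1 + 3 = 2)
H(s, c) = c*(2 + 2*c) (H(s, c) = c*(2*c + 2) = c*(2 + 2*c))
n - H(-51, 140) = -1634 - 2*140*(1 + 140) = -1634 - 2*140*141 = -1634 - 1*39480 = -1634 - 39480 = -41114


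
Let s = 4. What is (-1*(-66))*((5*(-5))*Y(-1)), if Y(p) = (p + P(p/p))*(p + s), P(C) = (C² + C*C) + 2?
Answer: -14850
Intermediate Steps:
P(C) = 2 + 2*C² (P(C) = (C² + C²) + 2 = 2*C² + 2 = 2 + 2*C²)
Y(p) = (4 + p)² (Y(p) = (p + (2 + 2*(p/p)²))*(p + 4) = (p + (2 + 2*1²))*(4 + p) = (p + (2 + 2*1))*(4 + p) = (p + (2 + 2))*(4 + p) = (p + 4)*(4 + p) = (4 + p)*(4 + p) = (4 + p)²)
(-1*(-66))*((5*(-5))*Y(-1)) = (-1*(-66))*((5*(-5))*(16 + (-1)² + 8*(-1))) = 66*(-25*(16 + 1 - 8)) = 66*(-25*9) = 66*(-225) = -14850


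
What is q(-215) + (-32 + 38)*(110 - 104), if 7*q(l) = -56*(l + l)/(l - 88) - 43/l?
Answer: 261683/10605 ≈ 24.675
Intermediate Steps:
q(l) = -43/(7*l) - 16*l/(-88 + l) (q(l) = (-56*(l + l)/(l - 88) - 43/l)/7 = (-56*2*l/(-88 + l) - 43/l)/7 = (-112*l/(-88 + l) - 43/l)/7 = (-43/l - 112*l/(-88 + l))/7 = -43/(7*l) - 16*l/(-88 + l))
q(-215) + (-32 + 38)*(110 - 104) = (⅐)*(3784 - 112*(-215)² - 43*(-215))/(-215*(-88 - 215)) + (-32 + 38)*(110 - 104) = (⅐)*(-1/215)*(3784 - 112*46225 + 9245)/(-303) + 6*6 = (⅐)*(-1/215)*(-1/303)*(3784 - 5177200 + 9245) + 36 = (⅐)*(-1/215)*(-1/303)*(-5164171) + 36 = -120097/10605 + 36 = 261683/10605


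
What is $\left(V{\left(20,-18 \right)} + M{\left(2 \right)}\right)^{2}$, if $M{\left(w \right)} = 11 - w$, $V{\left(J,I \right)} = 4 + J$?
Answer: $1089$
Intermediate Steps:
$\left(V{\left(20,-18 \right)} + M{\left(2 \right)}\right)^{2} = \left(\left(4 + 20\right) + \left(11 - 2\right)\right)^{2} = \left(24 + \left(11 - 2\right)\right)^{2} = \left(24 + 9\right)^{2} = 33^{2} = 1089$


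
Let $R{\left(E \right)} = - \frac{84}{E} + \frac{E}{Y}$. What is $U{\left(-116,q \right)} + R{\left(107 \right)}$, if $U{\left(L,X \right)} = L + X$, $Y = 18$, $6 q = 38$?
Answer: $- \frac{201281}{1926} \approx -104.51$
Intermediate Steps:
$q = \frac{19}{3}$ ($q = \frac{1}{6} \cdot 38 = \frac{19}{3} \approx 6.3333$)
$R{\left(E \right)} = - \frac{84}{E} + \frac{E}{18}$
$U{\left(-116,q \right)} + R{\left(107 \right)} = \left(-116 + \frac{19}{3}\right) + \left(- \frac{84}{107} + \frac{1}{18} \cdot 107\right) = - \frac{329}{3} + \left(\left(-84\right) \frac{1}{107} + \frac{107}{18}\right) = - \frac{329}{3} + \left(- \frac{84}{107} + \frac{107}{18}\right) = - \frac{329}{3} + \frac{9937}{1926} = - \frac{201281}{1926}$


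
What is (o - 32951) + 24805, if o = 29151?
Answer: 21005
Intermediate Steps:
(o - 32951) + 24805 = (29151 - 32951) + 24805 = -3800 + 24805 = 21005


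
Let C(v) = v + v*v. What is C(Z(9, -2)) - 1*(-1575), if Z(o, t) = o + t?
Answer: 1631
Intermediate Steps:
C(v) = v + v**2
C(Z(9, -2)) - 1*(-1575) = (9 - 2)*(1 + (9 - 2)) - 1*(-1575) = 7*(1 + 7) + 1575 = 7*8 + 1575 = 56 + 1575 = 1631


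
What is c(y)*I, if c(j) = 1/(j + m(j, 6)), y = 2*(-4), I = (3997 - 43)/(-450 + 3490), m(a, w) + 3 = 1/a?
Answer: -1977/16910 ≈ -0.11691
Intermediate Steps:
m(a, w) = -3 + 1/a
I = 1977/1520 (I = 3954/3040 = 3954*(1/3040) = 1977/1520 ≈ 1.3007)
y = -8
c(j) = 1/(-3 + j + 1/j) (c(j) = 1/(j + (-3 + 1/j)) = 1/(-3 + j + 1/j))
c(y)*I = -8/(1 - 8*(-3 - 8))*(1977/1520) = -8/(1 - 8*(-11))*(1977/1520) = -8/(1 + 88)*(1977/1520) = -8/89*(1977/1520) = -8*1/89*(1977/1520) = -8/89*1977/1520 = -1977/16910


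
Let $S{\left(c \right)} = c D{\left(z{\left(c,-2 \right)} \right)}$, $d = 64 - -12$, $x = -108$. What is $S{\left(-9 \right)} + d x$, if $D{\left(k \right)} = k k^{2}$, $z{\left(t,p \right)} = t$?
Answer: $-1647$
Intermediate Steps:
$d = 76$ ($d = 64 + 12 = 76$)
$D{\left(k \right)} = k^{3}$
$S{\left(c \right)} = c^{4}$ ($S{\left(c \right)} = c c^{3} = c^{4}$)
$S{\left(-9 \right)} + d x = \left(-9\right)^{4} + 76 \left(-108\right) = 6561 - 8208 = -1647$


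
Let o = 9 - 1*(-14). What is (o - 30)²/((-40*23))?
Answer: -49/920 ≈ -0.053261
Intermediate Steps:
o = 23 (o = 9 + 14 = 23)
(o - 30)²/((-40*23)) = (23 - 30)²/((-40*23)) = (-7)²/(-920) = 49*(-1/920) = -49/920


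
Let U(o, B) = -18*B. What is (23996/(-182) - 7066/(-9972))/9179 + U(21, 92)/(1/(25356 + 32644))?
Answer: -57145142812756075/594964422 ≈ -9.6048e+7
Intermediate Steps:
(23996/(-182) - 7066/(-9972))/9179 + U(21, 92)/(1/(25356 + 32644)) = (23996/(-182) - 7066/(-9972))/9179 + (-18*92)/(1/(25356 + 32644)) = (23996*(-1/182) - 7066*(-1/9972))*(1/9179) - 1656/(1/58000) = (-1714/13 + 3533/4986)*(1/9179) - 1656/1/58000 = -8500075/64818*1/9179 - 1656*58000 = -8500075/594964422 - 96048000 = -57145142812756075/594964422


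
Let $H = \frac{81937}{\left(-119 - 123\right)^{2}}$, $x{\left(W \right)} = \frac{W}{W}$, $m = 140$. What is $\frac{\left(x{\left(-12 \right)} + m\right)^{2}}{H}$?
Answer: $\frac{1164310884}{81937} \approx 14210.0$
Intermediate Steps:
$x{\left(W \right)} = 1$
$H = \frac{81937}{58564}$ ($H = \frac{81937}{\left(-242\right)^{2}} = \frac{81937}{58564} \approx 1.3991$)
$\frac{\left(x{\left(-12 \right)} + m\right)^{2}}{H} = \frac{\left(1 + 140\right)^{2}}{\frac{81937}{58564}} = 141^{2} \cdot \frac{58564}{81937} = 19881 \cdot \frac{58564}{81937} = \frac{1164310884}{81937}$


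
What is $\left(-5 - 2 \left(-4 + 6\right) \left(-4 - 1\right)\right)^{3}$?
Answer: $3375$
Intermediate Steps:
$\left(-5 - 2 \left(-4 + 6\right) \left(-4 - 1\right)\right)^{3} = \left(-5 - 2 \cdot 2 \left(-5\right)\right)^{3} = \left(-5 - -20\right)^{3} = \left(-5 + 20\right)^{3} = 15^{3} = 3375$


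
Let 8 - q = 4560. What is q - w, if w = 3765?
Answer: -8317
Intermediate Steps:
q = -4552 (q = 8 - 1*4560 = 8 - 4560 = -4552)
q - w = -4552 - 1*3765 = -4552 - 3765 = -8317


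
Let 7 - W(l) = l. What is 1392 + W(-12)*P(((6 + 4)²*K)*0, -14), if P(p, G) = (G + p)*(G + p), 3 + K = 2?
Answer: 5116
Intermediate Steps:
K = -1 (K = -3 + 2 = -1)
W(l) = 7 - l
P(p, G) = (G + p)²
1392 + W(-12)*P(((6 + 4)²*K)*0, -14) = 1392 + (7 - 1*(-12))*(-14 + ((6 + 4)²*(-1))*0)² = 1392 + (7 + 12)*(-14 + (10²*(-1))*0)² = 1392 + 19*(-14 + (100*(-1))*0)² = 1392 + 19*(-14 - 100*0)² = 1392 + 19*(-14 + 0)² = 1392 + 19*(-14)² = 1392 + 19*196 = 1392 + 3724 = 5116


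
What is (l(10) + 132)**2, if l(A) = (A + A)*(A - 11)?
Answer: 12544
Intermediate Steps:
l(A) = 2*A*(-11 + A) (l(A) = (2*A)*(-11 + A) = 2*A*(-11 + A))
(l(10) + 132)**2 = (2*10*(-11 + 10) + 132)**2 = (2*10*(-1) + 132)**2 = (-20 + 132)**2 = 112**2 = 12544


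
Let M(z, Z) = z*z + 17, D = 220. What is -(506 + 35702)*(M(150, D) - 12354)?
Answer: -367981904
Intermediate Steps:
M(z, Z) = 17 + z² (M(z, Z) = z² + 17 = 17 + z²)
-(506 + 35702)*(M(150, D) - 12354) = -(506 + 35702)*((17 + 150²) - 12354) = -36208*((17 + 22500) - 12354) = -36208*(22517 - 12354) = -36208*10163 = -1*367981904 = -367981904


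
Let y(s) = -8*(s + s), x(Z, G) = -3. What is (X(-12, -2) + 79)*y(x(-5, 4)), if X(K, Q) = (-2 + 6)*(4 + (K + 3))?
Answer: 2832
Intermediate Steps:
X(K, Q) = 28 + 4*K (X(K, Q) = 4*(4 + (3 + K)) = 4*(7 + K) = 28 + 4*K)
y(s) = -16*s
(X(-12, -2) + 79)*y(x(-5, 4)) = ((28 + 4*(-12)) + 79)*(-16*(-3)) = ((28 - 48) + 79)*48 = (-20 + 79)*48 = 59*48 = 2832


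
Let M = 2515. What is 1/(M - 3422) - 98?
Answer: -88887/907 ≈ -98.001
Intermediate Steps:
1/(M - 3422) - 98 = 1/(2515 - 3422) - 98 = 1/(-907) - 98 = -1/907 - 98 = -88887/907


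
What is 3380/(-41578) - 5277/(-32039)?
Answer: 55557643/666058771 ≈ 0.083413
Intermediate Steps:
3380/(-41578) - 5277/(-32039) = 3380*(-1/41578) - 5277*(-1/32039) = -1690/20789 + 5277/32039 = 55557643/666058771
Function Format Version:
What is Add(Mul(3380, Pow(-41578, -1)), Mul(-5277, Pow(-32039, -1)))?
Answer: Rational(55557643, 666058771) ≈ 0.083413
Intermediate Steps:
Add(Mul(3380, Pow(-41578, -1)), Mul(-5277, Pow(-32039, -1))) = Add(Mul(3380, Rational(-1, 41578)), Mul(-5277, Rational(-1, 32039))) = Add(Rational(-1690, 20789), Rational(5277, 32039)) = Rational(55557643, 666058771)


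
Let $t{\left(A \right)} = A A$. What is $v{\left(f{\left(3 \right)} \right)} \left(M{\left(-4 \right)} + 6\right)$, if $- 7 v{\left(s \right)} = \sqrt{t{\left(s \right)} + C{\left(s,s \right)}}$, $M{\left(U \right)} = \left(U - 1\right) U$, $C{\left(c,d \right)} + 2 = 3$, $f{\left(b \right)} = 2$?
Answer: $- \frac{26 \sqrt{5}}{7} \approx -8.3054$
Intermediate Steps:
$t{\left(A \right)} = A^{2}$
$C{\left(c,d \right)} = 1$ ($C{\left(c,d \right)} = -2 + 3 = 1$)
$M{\left(U \right)} = U \left(-1 + U\right)$ ($M{\left(U \right)} = \left(-1 + U\right) U = U \left(-1 + U\right)$)
$v{\left(s \right)} = - \frac{\sqrt{1 + s^{2}}}{7}$ ($v{\left(s \right)} = - \frac{\sqrt{s^{2} + 1}}{7} = - \frac{\sqrt{1 + s^{2}}}{7}$)
$v{\left(f{\left(3 \right)} \right)} \left(M{\left(-4 \right)} + 6\right) = - \frac{\sqrt{1 + 2^{2}}}{7} \left(- 4 \left(-1 - 4\right) + 6\right) = - \frac{\sqrt{1 + 4}}{7} \left(\left(-4\right) \left(-5\right) + 6\right) = - \frac{\sqrt{5}}{7} \left(20 + 6\right) = - \frac{\sqrt{5}}{7} \cdot 26 = - \frac{26 \sqrt{5}}{7}$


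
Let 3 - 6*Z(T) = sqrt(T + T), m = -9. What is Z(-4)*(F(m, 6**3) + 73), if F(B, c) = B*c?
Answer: -1871/2 + 1871*I*sqrt(2)/3 ≈ -935.5 + 882.0*I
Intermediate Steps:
Z(T) = 1/2 - sqrt(2)*sqrt(T)/6 (Z(T) = 1/2 - sqrt(T + T)/6 = 1/2 - sqrt(2)*sqrt(T)/6)
Z(-4)*(F(m, 6**3) + 73) = (1/2 - sqrt(2)*sqrt(-4)/6)*(-9*6**3 + 73) = (1/2 - sqrt(2)*2*I/6)*(-9*216 + 73) = (1/2 - I*sqrt(2)/3)*(-1944 + 73) = (1/2 - I*sqrt(2)/3)*(-1871) = -1871/2 + 1871*I*sqrt(2)/3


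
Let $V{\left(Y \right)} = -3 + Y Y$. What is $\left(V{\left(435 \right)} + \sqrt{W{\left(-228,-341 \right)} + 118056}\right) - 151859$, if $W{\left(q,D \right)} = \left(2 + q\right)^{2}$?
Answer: $37363 + 2 \sqrt{42283} \approx 37774.0$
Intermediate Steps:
$V{\left(Y \right)} = -3 + Y^{2}$
$\left(V{\left(435 \right)} + \sqrt{W{\left(-228,-341 \right)} + 118056}\right) - 151859 = \left(\left(-3 + 435^{2}\right) + \sqrt{\left(2 - 228\right)^{2} + 118056}\right) - 151859 = \left(\left(-3 + 189225\right) + \sqrt{\left(-226\right)^{2} + 118056}\right) - 151859 = \left(189222 + \sqrt{51076 + 118056}\right) - 151859 = \left(189222 + \sqrt{169132}\right) - 151859 = \left(189222 + 2 \sqrt{42283}\right) - 151859 = 37363 + 2 \sqrt{42283}$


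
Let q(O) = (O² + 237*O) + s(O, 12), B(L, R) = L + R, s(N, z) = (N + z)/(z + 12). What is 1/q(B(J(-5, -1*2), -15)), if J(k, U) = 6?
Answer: -8/16415 ≈ -0.00048736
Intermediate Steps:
s(N, z) = (N + z)/(12 + z)
q(O) = ½ + O² + 5689*O/24 (q(O) = (O² + 237*O) + (O + 12)/(12 + 12) = (O² + 237*O) + (12 + O)/24 = (O² + 237*O) + (½ + O/24) = ½ + O² + 5689*O/24)
1/q(B(J(-5, -1*2), -15)) = 1/(½ + (6 - 15)² + 5689*(6 - 15)/24) = 1/(½ + (-9)² + (5689/24)*(-9)) = 1/(½ + 81 - 17067/8) = 1/(-16415/8) = -8/16415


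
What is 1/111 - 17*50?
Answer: -94349/111 ≈ -849.99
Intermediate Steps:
1/111 - 17*50 = 1/111 - 850 = -94349/111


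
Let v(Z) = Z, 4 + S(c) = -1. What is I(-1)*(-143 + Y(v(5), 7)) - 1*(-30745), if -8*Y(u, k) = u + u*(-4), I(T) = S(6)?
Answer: 251605/8 ≈ 31451.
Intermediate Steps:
S(c) = -5 (S(c) = -4 - 1 = -5)
I(T) = -5
Y(u, k) = 3*u/8 (Y(u, k) = -(u + u*(-4))/8 = -(u - 4*u)/8 = -(-3)*u/8 = 3*u/8)
I(-1)*(-143 + Y(v(5), 7)) - 1*(-30745) = -5*(-143 + (3/8)*5) - 1*(-30745) = -5*(-143 + 15/8) + 30745 = -5*(-1129/8) + 30745 = 5645/8 + 30745 = 251605/8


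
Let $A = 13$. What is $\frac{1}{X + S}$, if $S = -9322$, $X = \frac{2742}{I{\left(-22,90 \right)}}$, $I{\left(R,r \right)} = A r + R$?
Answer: $- \frac{574}{5349457} \approx -0.0001073$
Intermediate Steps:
$I{\left(R,r \right)} = R + 13 r$ ($I{\left(R,r \right)} = 13 r + R = R + 13 r$)
$X = \frac{1371}{574}$ ($X = \frac{2742}{-22 + 13 \cdot 90} = \frac{2742}{-22 + 1170} = \frac{2742}{1148} = 2742 \cdot \frac{1}{1148} = \frac{1371}{574} \approx 2.3885$)
$\frac{1}{X + S} = \frac{1}{\frac{1371}{574} - 9322} = \frac{1}{- \frac{5349457}{574}} = - \frac{574}{5349457}$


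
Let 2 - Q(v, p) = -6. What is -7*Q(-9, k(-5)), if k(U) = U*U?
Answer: -56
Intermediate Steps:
k(U) = U**2
Q(v, p) = 8 (Q(v, p) = 2 - 1*(-6) = 2 + 6 = 8)
-7*Q(-9, k(-5)) = -7*8 = -56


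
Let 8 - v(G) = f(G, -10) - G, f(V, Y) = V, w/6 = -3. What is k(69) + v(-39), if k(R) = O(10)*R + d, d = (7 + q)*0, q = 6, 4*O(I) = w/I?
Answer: -461/20 ≈ -23.050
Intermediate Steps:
w = -18 (w = 6*(-3) = -18)
O(I) = -9/(2*I) (O(I) = (-18/I)/4 = -9/(2*I))
d = 0 (d = (7 + 6)*0 = 13*0 = 0)
k(R) = -9*R/20 (k(R) = (-9/2/10)*R + 0 = (-9/2*⅒)*R + 0 = -9*R/20 + 0 = -9*R/20)
v(G) = 8 (v(G) = 8 - (G - G) = 8 - 1*0 = 8 + 0 = 8)
k(69) + v(-39) = -9/20*69 + 8 = -621/20 + 8 = -461/20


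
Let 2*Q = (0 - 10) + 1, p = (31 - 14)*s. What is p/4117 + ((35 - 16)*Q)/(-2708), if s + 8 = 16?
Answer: 1440583/22297672 ≈ 0.064607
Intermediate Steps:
s = 8 (s = -8 + 16 = 8)
p = 136 (p = (31 - 14)*8 = 17*8 = 136)
Q = -9/2 (Q = ((0 - 10) + 1)/2 = (-10 + 1)/2 = (½)*(-9) = -9/2 ≈ -4.5000)
p/4117 + ((35 - 16)*Q)/(-2708) = 136/4117 + ((35 - 16)*(-9/2))/(-2708) = 136*(1/4117) + (19*(-9/2))*(-1/2708) = 136/4117 - 171/2*(-1/2708) = 136/4117 + 171/5416 = 1440583/22297672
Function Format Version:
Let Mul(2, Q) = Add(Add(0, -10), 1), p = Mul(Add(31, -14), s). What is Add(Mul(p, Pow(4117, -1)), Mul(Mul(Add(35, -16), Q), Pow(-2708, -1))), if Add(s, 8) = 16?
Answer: Rational(1440583, 22297672) ≈ 0.064607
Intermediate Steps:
s = 8 (s = Add(-8, 16) = 8)
p = 136 (p = Mul(Add(31, -14), 8) = Mul(17, 8) = 136)
Q = Rational(-9, 2) (Q = Mul(Rational(1, 2), Add(Add(0, -10), 1)) = Mul(Rational(1, 2), Add(-10, 1)) = Mul(Rational(1, 2), -9) = Rational(-9, 2) ≈ -4.5000)
Add(Mul(p, Pow(4117, -1)), Mul(Mul(Add(35, -16), Q), Pow(-2708, -1))) = Add(Mul(136, Pow(4117, -1)), Mul(Mul(Add(35, -16), Rational(-9, 2)), Pow(-2708, -1))) = Add(Mul(136, Rational(1, 4117)), Mul(Mul(19, Rational(-9, 2)), Rational(-1, 2708))) = Add(Rational(136, 4117), Mul(Rational(-171, 2), Rational(-1, 2708))) = Add(Rational(136, 4117), Rational(171, 5416)) = Rational(1440583, 22297672)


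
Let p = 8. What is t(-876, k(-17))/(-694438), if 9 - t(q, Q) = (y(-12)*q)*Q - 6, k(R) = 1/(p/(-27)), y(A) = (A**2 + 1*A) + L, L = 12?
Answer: 425721/694438 ≈ 0.61304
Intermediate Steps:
y(A) = 12 + A + A**2 (y(A) = (A**2 + 1*A) + 12 = (A**2 + A) + 12 = (A + A**2) + 12 = 12 + A + A**2)
k(R) = -27/8 (k(R) = 1/(8/(-27)) = 1/(8*(-1/27)) = 1/(-8/27) = -27/8)
t(q, Q) = 15 - 144*Q*q (t(q, Q) = 9 - (((12 - 12 + (-12)**2)*q)*Q - 6) = 9 - (((12 - 12 + 144)*q)*Q - 6) = 9 - ((144*q)*Q - 6) = 9 - (144*Q*q - 6) = 9 - (-6 + 144*Q*q) = 9 + (6 - 144*Q*q) = 15 - 144*Q*q)
t(-876, k(-17))/(-694438) = (15 - 144*(-27/8)*(-876))/(-694438) = (15 - 425736)*(-1/694438) = -425721*(-1/694438) = 425721/694438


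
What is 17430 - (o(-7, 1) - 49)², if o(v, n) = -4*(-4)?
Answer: 16341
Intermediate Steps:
o(v, n) = 16
17430 - (o(-7, 1) - 49)² = 17430 - (16 - 49)² = 17430 - 1*(-33)² = 17430 - 1*1089 = 17430 - 1089 = 16341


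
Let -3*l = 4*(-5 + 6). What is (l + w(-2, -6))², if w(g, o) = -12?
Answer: 1600/9 ≈ 177.78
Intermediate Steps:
l = -4/3 (l = -4*(-5 + 6)/3 = -4/3 ≈ -1.3333)
(l + w(-2, -6))² = (-4/3 - 12)² = (-40/3)² = 1600/9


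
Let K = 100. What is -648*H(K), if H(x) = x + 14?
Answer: -73872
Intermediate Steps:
H(x) = 14 + x
-648*H(K) = -648*(14 + 100) = -648*114 = -73872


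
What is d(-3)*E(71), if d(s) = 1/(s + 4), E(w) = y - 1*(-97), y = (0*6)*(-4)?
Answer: 97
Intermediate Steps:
y = 0 (y = 0*(-4) = 0)
E(w) = 97 (E(w) = 0 - 1*(-97) = 0 + 97 = 97)
d(s) = 1/(4 + s)
d(-3)*E(71) = 97/(4 - 3) = 97/1 = 1*97 = 97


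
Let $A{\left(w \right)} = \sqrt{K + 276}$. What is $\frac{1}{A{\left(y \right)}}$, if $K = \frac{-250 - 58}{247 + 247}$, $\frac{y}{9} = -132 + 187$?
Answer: $\frac{\sqrt{16800446}}{68018} \approx 0.060261$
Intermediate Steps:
$y = 495$ ($y = 9 \left(-132 + 187\right) = 9 \cdot 55 = 495$)
$K = - \frac{154}{247}$ ($K = - \frac{308}{494} = \left(-308\right) \frac{1}{494} = - \frac{154}{247} \approx -0.62348$)
$A{\left(w \right)} = \frac{\sqrt{16800446}}{247}$ ($A{\left(w \right)} = \sqrt{- \frac{154}{247} + 276} = \sqrt{\frac{68018}{247}} = \frac{\sqrt{16800446}}{247}$)
$\frac{1}{A{\left(y \right)}} = \frac{1}{\frac{1}{247} \sqrt{16800446}} = \frac{\sqrt{16800446}}{68018}$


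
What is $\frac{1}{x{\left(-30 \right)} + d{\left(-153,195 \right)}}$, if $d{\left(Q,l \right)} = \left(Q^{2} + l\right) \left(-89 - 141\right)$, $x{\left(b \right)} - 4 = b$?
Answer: $- \frac{1}{5428946} \approx -1.842 \cdot 10^{-7}$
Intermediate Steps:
$x{\left(b \right)} = 4 + b$
$d{\left(Q,l \right)} = - 230 l - 230 Q^{2}$ ($d{\left(Q,l \right)} = \left(l + Q^{2}\right) \left(-230\right) = - 230 l - 230 Q^{2}$)
$\frac{1}{x{\left(-30 \right)} + d{\left(-153,195 \right)}} = \frac{1}{\left(4 - 30\right) - \left(44850 + 230 \left(-153\right)^{2}\right)} = \frac{1}{-26 - 5428920} = \frac{1}{-5428946} = - \frac{1}{5428946}$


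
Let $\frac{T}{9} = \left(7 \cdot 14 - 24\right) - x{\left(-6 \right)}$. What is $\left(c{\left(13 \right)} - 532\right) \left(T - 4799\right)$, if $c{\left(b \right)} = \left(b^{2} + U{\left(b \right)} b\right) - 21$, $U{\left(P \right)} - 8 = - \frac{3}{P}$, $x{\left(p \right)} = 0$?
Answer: $1169639$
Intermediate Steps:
$U{\left(P \right)} = 8 - \frac{3}{P}$
$c{\left(b \right)} = -21 + b^{2} + b \left(8 - \frac{3}{b}\right)$ ($c{\left(b \right)} = \left(b^{2} + \left(8 - \frac{3}{b}\right) b\right) - 21 = \left(b^{2} + b \left(8 - \frac{3}{b}\right)\right) - 21 = -21 + b^{2} + b \left(8 - \frac{3}{b}\right)$)
$T = 666$ ($T = 9 \left(\left(7 \cdot 14 - 24\right) - 0\right) = 9 \left(\left(98 - 24\right) + 0\right) = 9 \left(74 + 0\right) = 9 \cdot 74 = 666$)
$\left(c{\left(13 \right)} - 532\right) \left(T - 4799\right) = \left(\left(-24 + 13^{2} + 8 \cdot 13\right) - 532\right) \left(666 - 4799\right) = \left(\left(-24 + 169 + 104\right) - 532\right) \left(-4133\right) = \left(249 - 532\right) \left(-4133\right) = \left(-283\right) \left(-4133\right) = 1169639$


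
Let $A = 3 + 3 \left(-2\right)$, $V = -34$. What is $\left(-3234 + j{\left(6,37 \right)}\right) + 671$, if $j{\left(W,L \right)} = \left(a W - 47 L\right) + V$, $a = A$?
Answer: $-4354$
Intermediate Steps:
$A = -3$ ($A = 3 - 6 = -3$)
$a = -3$
$j{\left(W,L \right)} = -34 - 47 L - 3 W$ ($j{\left(W,L \right)} = \left(- 3 W - 47 L\right) - 34 = \left(- 47 L - 3 W\right) - 34 = -34 - 47 L - 3 W$)
$\left(-3234 + j{\left(6,37 \right)}\right) + 671 = \left(-3234 - 1791\right) + 671 = -5025 + 671 = -4354$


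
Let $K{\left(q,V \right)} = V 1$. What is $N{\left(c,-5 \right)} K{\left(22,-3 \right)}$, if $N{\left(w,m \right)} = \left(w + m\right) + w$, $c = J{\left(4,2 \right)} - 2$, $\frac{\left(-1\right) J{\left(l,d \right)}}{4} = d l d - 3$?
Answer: $339$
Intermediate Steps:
$J{\left(l,d \right)} = 12 - 4 l d^{2}$ ($J{\left(l,d \right)} = - 4 \left(d l d - 3\right) = - 4 \left(l d^{2} - 3\right) = - 4 \left(-3 + l d^{2}\right) = 12 - 4 l d^{2}$)
$K{\left(q,V \right)} = V$
$c = -54$ ($c = \left(12 - 16 \cdot 2^{2}\right) - 2 = \left(12 - 16 \cdot 4\right) - 2 = \left(12 - 64\right) - 2 = -52 - 2 = -54$)
$N{\left(w,m \right)} = m + 2 w$ ($N{\left(w,m \right)} = \left(m + w\right) + w = m + 2 w$)
$N{\left(c,-5 \right)} K{\left(22,-3 \right)} = \left(-5 + 2 \left(-54\right)\right) \left(-3\right) = \left(-5 - 108\right) \left(-3\right) = \left(-113\right) \left(-3\right) = 339$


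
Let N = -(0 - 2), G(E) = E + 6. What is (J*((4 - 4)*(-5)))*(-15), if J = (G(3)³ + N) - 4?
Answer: 0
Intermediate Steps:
G(E) = 6 + E
N = 2 (N = -1*(-2) = 2)
J = 727 (J = ((6 + 3)³ + 2) - 4 = (9³ + 2) - 4 = (729 + 2) - 4 = 731 - 4 = 727)
(J*((4 - 4)*(-5)))*(-15) = (727*((4 - 4)*(-5)))*(-15) = (727*(0*(-5)))*(-15) = (727*0)*(-15) = 0*(-15) = 0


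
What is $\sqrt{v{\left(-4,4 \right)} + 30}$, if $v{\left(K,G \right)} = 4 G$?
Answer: $\sqrt{46} \approx 6.7823$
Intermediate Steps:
$\sqrt{v{\left(-4,4 \right)} + 30} = \sqrt{4 \cdot 4 + 30} = \sqrt{16 + 30} = \sqrt{46}$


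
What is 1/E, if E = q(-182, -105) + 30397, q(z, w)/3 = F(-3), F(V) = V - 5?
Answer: 1/30373 ≈ 3.2924e-5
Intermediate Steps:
F(V) = -5 + V
q(z, w) = -24 (q(z, w) = 3*(-5 - 3) = 3*(-8) = -24)
E = 30373 (E = -24 + 30397 = 30373)
1/E = 1/30373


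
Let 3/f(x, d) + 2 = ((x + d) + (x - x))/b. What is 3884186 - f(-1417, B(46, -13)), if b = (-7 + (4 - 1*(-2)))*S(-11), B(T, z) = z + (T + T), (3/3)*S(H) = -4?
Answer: 2614057184/673 ≈ 3.8842e+6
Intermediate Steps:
S(H) = -4
B(T, z) = z + 2*T
b = 4 (b = (-7 + (4 - 1*(-2)))*(-4) = (-7 + (4 + 2))*(-4) = (-7 + 6)*(-4) = -1*(-4) = 4)
f(x, d) = 3/(-2 + d/4 + x/4) (f(x, d) = 3/(-2 + ((x + d) + (x - x))/4) = 3/(-2 + ((d + x) + 0)*(¼)) = 3/(-2 + (d + x)*(¼)) = 3/(-2 + (d/4 + x/4)) = 3/(-2 + d/4 + x/4))
3884186 - f(-1417, B(46, -13)) = 3884186 - 12/(-8 + (-13 + 2*46) - 1417) = 3884186 - 12/(-8 + (-13 + 92) - 1417) = 3884186 - 12/(-8 + 79 - 1417) = 3884186 - 12/(-1346) = 3884186 - 12*(-1)/1346 = 3884186 - 1*(-6/673) = 3884186 + 6/673 = 2614057184/673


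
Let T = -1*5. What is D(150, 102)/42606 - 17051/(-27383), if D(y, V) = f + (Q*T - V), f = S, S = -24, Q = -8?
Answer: 362059984/583340049 ≈ 0.62067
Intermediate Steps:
T = -5
f = -24
D(y, V) = 16 - V (D(y, V) = -24 + (-8*(-5) - V) = -24 + (40 - V) = 16 - V)
D(150, 102)/42606 - 17051/(-27383) = (16 - 1*102)/42606 - 17051/(-27383) = (16 - 102)*(1/42606) - 17051*(-1/27383) = -86*1/42606 + 17051/27383 = -43/21303 + 17051/27383 = 362059984/583340049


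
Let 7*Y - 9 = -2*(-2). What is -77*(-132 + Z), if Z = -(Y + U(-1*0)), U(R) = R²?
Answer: 10307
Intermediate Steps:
Y = 13/7 (Y = 9/7 + (-2*(-2))/7 = 9/7 + (⅐)*4 = 9/7 + 4/7 = 13/7 ≈ 1.8571)
Z = -13/7 (Z = -(13/7 + (-1*0)²) = -(13/7 + 0²) = -(13/7 + 0) = -1*13/7 = -13/7 ≈ -1.8571)
-77*(-132 + Z) = -77*(-132 - 13/7) = -77*(-937/7) = 10307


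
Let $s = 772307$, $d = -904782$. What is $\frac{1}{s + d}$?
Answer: $- \frac{1}{132475} \approx -7.5486 \cdot 10^{-6}$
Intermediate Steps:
$\frac{1}{s + d} = \frac{1}{772307 - 904782} = \frac{1}{-132475} = - \frac{1}{132475}$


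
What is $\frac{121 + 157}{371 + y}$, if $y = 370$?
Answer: $\frac{278}{741} \approx 0.37517$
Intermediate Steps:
$\frac{121 + 157}{371 + y} = \frac{121 + 157}{371 + 370} = \frac{278}{741}$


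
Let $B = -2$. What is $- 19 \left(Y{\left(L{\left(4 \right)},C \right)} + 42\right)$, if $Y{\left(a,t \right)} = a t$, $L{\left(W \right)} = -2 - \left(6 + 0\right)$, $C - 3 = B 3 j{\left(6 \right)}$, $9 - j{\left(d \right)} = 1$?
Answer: $-7638$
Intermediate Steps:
$j{\left(d \right)} = 8$ ($j{\left(d \right)} = 9 - 1 = 8$)
$C = -45$ ($C = 3 + \left(-2\right) 3 \cdot 8 = 3 - 48 = -45$)
$L{\left(W \right)} = -8$ ($L{\left(W \right)} = -2 - 6 = -8$)
$- 19 \left(Y{\left(L{\left(4 \right)},C \right)} + 42\right) = - 19 \left(\left(-8\right) \left(-45\right) + 42\right) = - 19 \left(360 + 42\right) = \left(-19\right) 402 = -7638$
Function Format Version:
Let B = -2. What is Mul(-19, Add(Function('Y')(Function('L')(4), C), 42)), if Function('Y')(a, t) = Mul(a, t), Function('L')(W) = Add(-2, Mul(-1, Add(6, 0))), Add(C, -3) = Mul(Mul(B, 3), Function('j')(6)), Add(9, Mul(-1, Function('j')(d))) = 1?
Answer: -7638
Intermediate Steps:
Function('j')(d) = 8 (Function('j')(d) = Add(9, Mul(-1, 1)) = Add(9, -1) = 8)
C = -45 (C = Add(3, Mul(Mul(-2, 3), 8)) = Add(3, Mul(-6, 8)) = Add(3, -48) = -45)
Function('L')(W) = -8 (Function('L')(W) = Add(-2, Mul(-1, 6)) = Add(-2, -6) = -8)
Mul(-19, Add(Function('Y')(Function('L')(4), C), 42)) = Mul(-19, Add(Mul(-8, -45), 42)) = Mul(-19, Add(360, 42)) = Mul(-19, 402) = -7638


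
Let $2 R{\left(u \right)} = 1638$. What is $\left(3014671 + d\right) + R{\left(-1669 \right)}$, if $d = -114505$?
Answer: $2900985$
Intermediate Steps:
$R{\left(u \right)} = 819$ ($R{\left(u \right)} = \frac{1}{2} \cdot 1638 = 819$)
$\left(3014671 + d\right) + R{\left(-1669 \right)} = \left(3014671 - 114505\right) + 819 = 2900166 + 819 = 2900985$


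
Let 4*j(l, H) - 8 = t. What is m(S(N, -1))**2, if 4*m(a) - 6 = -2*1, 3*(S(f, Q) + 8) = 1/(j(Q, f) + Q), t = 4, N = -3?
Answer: 1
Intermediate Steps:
j(l, H) = 3 (j(l, H) = 2 + (1/4)*4 = 2 + 1 = 3)
S(f, Q) = -8 + 1/(3*(3 + Q))
m(a) = 1 (m(a) = 3/2 + (-2*1)/4 = 3/2 + (1/4)*(-2) = 3/2 - 1/2 = 1)
m(S(N, -1))**2 = 1**2 = 1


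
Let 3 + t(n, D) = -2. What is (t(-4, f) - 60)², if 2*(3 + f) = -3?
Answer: 4225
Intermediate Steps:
f = -9/2 (f = -3 + (½)*(-3) = -3 - 3/2 = -9/2 ≈ -4.5000)
t(n, D) = -5 (t(n, D) = -3 - 2 = -5)
(t(-4, f) - 60)² = (-5 - 60)² = (-65)² = 4225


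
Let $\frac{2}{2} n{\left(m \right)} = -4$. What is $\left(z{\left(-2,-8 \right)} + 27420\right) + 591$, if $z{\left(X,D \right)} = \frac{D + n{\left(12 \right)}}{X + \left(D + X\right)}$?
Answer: $28012$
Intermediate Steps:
$n{\left(m \right)} = -4$
$z{\left(X,D \right)} = \frac{-4 + D}{D + 2 X}$ ($z{\left(X,D \right)} = \frac{D - 4}{X + \left(D + X\right)} = \frac{-4 + D}{D + 2 X}$)
$\left(z{\left(-2,-8 \right)} + 27420\right) + 591 = \left(\frac{-4 - 8}{-8 + 2 \left(-2\right)} + 27420\right) + 591 = \left(\frac{1}{-8 - 4} \left(-12\right) + 27420\right) + 591 = \left(\frac{1}{-12} \left(-12\right) + 27420\right) + 591 = \left(\left(- \frac{1}{12}\right) \left(-12\right) + 27420\right) + 591 = \left(1 + 27420\right) + 591 = 27421 + 591 = 28012$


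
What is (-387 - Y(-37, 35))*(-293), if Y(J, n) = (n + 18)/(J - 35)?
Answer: 8148623/72 ≈ 1.1318e+5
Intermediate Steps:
Y(J, n) = (18 + n)/(-35 + J)
(-387 - Y(-37, 35))*(-293) = (-387 - (18 + 35)/(-35 - 37))*(-293) = (-387 - 53/(-72))*(-293) = (-387 - (-1)*53/72)*(-293) = (-387 - 1*(-53/72))*(-293) = (-387 + 53/72)*(-293) = -27811/72*(-293) = 8148623/72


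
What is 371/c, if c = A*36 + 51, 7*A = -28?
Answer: -371/93 ≈ -3.9892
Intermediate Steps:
A = -4 (A = (⅐)*(-28) = -4)
c = -93 (c = -4*36 + 51 = -144 + 51 = -93)
371/c = 371/(-93) = 371*(-1/93) = -371/93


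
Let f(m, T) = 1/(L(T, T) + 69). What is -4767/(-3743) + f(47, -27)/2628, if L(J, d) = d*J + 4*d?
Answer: 8644100183/6787256760 ≈ 1.2736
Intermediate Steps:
L(J, d) = 4*d + J*d (L(J, d) = J*d + 4*d = 4*d + J*d)
f(m, T) = 1/(69 + T*(4 + T)) (f(m, T) = 1/(T*(4 + T) + 69) = 1/(69 + T*(4 + T)))
-4767/(-3743) + f(47, -27)/2628 = -4767/(-3743) + 1/(69 - 27*(4 - 27)*2628) = -4767*(-1/3743) + (1/2628)/(69 - 27*(-23)) = 4767/3743 + (1/2628)/(69 + 621) = 4767/3743 + (1/2628)/690 = 4767/3743 + (1/690)*(1/2628) = 4767/3743 + 1/1813320 = 8644100183/6787256760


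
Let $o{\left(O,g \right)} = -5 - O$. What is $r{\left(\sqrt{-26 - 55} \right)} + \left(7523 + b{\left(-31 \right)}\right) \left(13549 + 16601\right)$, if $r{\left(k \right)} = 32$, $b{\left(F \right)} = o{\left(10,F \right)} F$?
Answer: $240838232$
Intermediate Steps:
$b{\left(F \right)} = - 15 F$ ($b{\left(F \right)} = \left(-5 - 10\right) F = - 15 F$)
$r{\left(\sqrt{-26 - 55} \right)} + \left(7523 + b{\left(-31 \right)}\right) \left(13549 + 16601\right) = 32 + \left(7523 - -465\right) \left(13549 + 16601\right) = 32 + \left(7523 + 465\right) 30150 = 32 + 7988 \cdot 30150 = 32 + 240838200 = 240838232$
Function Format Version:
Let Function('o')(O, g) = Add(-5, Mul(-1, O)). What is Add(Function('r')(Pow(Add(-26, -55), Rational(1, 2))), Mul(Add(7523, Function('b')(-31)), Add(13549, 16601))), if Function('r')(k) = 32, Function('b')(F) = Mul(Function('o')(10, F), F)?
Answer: 240838232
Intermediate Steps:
Function('b')(F) = Mul(-15, F) (Function('b')(F) = Mul(Add(-5, Mul(-1, 10)), F) = Mul(Add(-5, -10), F) = Mul(-15, F))
Add(Function('r')(Pow(Add(-26, -55), Rational(1, 2))), Mul(Add(7523, Function('b')(-31)), Add(13549, 16601))) = Add(32, Mul(Add(7523, Mul(-15, -31)), Add(13549, 16601))) = Add(32, Mul(Add(7523, 465), 30150)) = Add(32, Mul(7988, 30150)) = Add(32, 240838200) = 240838232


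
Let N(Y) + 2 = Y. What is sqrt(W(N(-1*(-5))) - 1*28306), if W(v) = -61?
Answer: I*sqrt(28367) ≈ 168.43*I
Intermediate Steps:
N(Y) = -2 + Y
sqrt(W(N(-1*(-5))) - 1*28306) = sqrt(-61 - 1*28306) = sqrt(-61 - 28306) = sqrt(-28367) = I*sqrt(28367)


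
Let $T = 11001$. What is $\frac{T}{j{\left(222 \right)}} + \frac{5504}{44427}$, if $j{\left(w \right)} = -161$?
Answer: $- \frac{487855283}{7152747} \approx -68.205$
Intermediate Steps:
$\frac{T}{j{\left(222 \right)}} + \frac{5504}{44427} = \frac{11001}{-161} + \frac{5504}{44427} = 11001 \left(- \frac{1}{161}\right) + 5504 \cdot \frac{1}{44427} = - \frac{11001}{161} + \frac{5504}{44427} = - \frac{487855283}{7152747}$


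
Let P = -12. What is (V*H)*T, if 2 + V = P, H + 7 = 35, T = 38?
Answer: -14896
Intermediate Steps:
H = 28 (H = -7 + 35 = 28)
V = -14 (V = -2 - 12 = -14)
(V*H)*T = -14*28*38 = -392*38 = -14896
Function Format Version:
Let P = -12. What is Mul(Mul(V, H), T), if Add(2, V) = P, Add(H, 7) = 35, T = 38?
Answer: -14896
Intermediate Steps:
H = 28 (H = Add(-7, 35) = 28)
V = -14 (V = Add(-2, -12) = -14)
Mul(Mul(V, H), T) = Mul(Mul(-14, 28), 38) = Mul(-392, 38) = -14896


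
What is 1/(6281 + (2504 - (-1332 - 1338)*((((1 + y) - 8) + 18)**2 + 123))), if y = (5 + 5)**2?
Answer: 1/33234265 ≈ 3.0089e-8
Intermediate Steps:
y = 100 (y = 10**2 = 100)
1/(6281 + (2504 - (-1332 - 1338)*((((1 + y) - 8) + 18)**2 + 123))) = 1/(6281 + (2504 - (-1332 - 1338)*((((1 + 100) - 8) + 18)**2 + 123))) = 1/(6281 + (2504 - (-2670)*(((101 - 8) + 18)**2 + 123))) = 1/(6281 + (2504 - (-2670)*((93 + 18)**2 + 123))) = 1/(6281 + (2504 - (-2670)*(111**2 + 123))) = 1/(6281 + (2504 - (-2670)*(12321 + 123))) = 1/(6281 + (2504 - (-2670)*12444)) = 1/(6281 + (2504 - 1*(-33225480))) = 1/(6281 + (2504 + 33225480)) = 1/(6281 + 33227984) = 1/33234265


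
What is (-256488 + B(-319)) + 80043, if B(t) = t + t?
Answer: -177083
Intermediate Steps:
B(t) = 2*t
(-256488 + B(-319)) + 80043 = (-256488 + 2*(-319)) + 80043 = (-256488 - 638) + 80043 = -257126 + 80043 = -177083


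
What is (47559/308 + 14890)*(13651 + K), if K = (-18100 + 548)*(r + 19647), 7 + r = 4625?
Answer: -1973417295499091/308 ≈ -6.4072e+12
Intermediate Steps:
r = 4618 (r = -7 + 4625 = 4618)
K = -425899280 (K = (-18100 + 548)*(4618 + 19647) = -17552*24265 = -425899280)
(47559/308 + 14890)*(13651 + K) = (47559/308 + 14890)*(13651 - 425899280) = (47559*(1/308) + 14890)*(-425885629) = (47559/308 + 14890)*(-425885629) = (4633679/308)*(-425885629) = -1973417295499091/308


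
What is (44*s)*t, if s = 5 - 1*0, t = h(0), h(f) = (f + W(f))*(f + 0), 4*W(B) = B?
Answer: 0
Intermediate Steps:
W(B) = B/4
h(f) = 5*f²/4 (h(f) = (f + f/4)*(f + 0) = (5*f/4)*f = 5*f²/4)
t = 0 (t = (5/4)*0² = (5/4)*0 = 0)
s = 5 (s = 5 + 0 = 5)
(44*s)*t = (44*5)*0 = 220*0 = 0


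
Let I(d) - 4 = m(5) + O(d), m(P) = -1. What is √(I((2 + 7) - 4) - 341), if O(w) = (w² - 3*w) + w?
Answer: I*√323 ≈ 17.972*I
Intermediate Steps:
O(w) = w² - 2*w
I(d) = 3 + d*(-2 + d) (I(d) = 4 + (-1 + d*(-2 + d)) = 3 + d*(-2 + d))
√(I((2 + 7) - 4) - 341) = √((3 + ((2 + 7) - 4)*(-2 + ((2 + 7) - 4))) - 341) = √((3 + (9 - 4)*(-2 + (9 - 4))) - 341) = √((3 + 5*(-2 + 5)) - 341) = √((3 + 5*3) - 341) = √((3 + 15) - 341) = √(18 - 341) = √(-323) = I*√323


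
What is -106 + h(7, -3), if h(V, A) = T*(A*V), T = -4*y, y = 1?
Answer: -22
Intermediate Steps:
T = -4 (T = -4*1 = -4)
h(V, A) = -4*A*V
-106 + h(7, -3) = -106 - 4*(-3)*7 = -106 + 84 = -22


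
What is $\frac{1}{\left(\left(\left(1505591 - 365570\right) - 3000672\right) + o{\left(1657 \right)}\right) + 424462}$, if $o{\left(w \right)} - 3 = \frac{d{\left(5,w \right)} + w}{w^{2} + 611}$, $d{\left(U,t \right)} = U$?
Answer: $- \frac{457710}{657356693783} \approx -6.9629 \cdot 10^{-7}$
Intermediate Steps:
$o{\left(w \right)} = 3 + \frac{5 + w}{611 + w^{2}}$ ($o{\left(w \right)} = 3 + \frac{5 + w}{w^{2} + 611} = 3 + \frac{5 + w}{611 + w^{2}}$)
$\frac{1}{\left(\left(\left(1505591 - 365570\right) - 3000672\right) + o{\left(1657 \right)}\right) + 424462} = \frac{1}{\left(\left(\left(1505591 - 365570\right) - 3000672\right) + \frac{1838 + 1657 + 3 \cdot 1657^{2}}{611 + 1657^{2}}\right) + 424462} = \frac{1}{\left(\left(\left(1505591 - 365570\right) - 3000672\right) + \frac{1838 + 1657 + 3 \cdot 2745649}{611 + 2745649}\right) + 424462} = \frac{1}{\left(\left(1140021 - 3000672\right) + \frac{1838 + 1657 + 8236947}{2746260}\right) + 424462} = \frac{1}{\left(-1860651 + \frac{1}{2746260} \cdot 8240442\right) + 424462} = \frac{1}{\left(-1860651 + \frac{1373407}{457710}\right) + 424462} = \frac{1}{- \frac{851637195803}{457710} + 424462} = \frac{1}{- \frac{657356693783}{457710}} = - \frac{457710}{657356693783}$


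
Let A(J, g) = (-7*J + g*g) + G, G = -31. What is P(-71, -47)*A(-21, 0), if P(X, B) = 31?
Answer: 3596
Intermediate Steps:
A(J, g) = -31 + g² - 7*J (A(J, g) = (-7*J + g*g) - 31 = (-7*J + g²) - 31 = (g² - 7*J) - 31 = -31 + g² - 7*J)
P(-71, -47)*A(-21, 0) = 31*(-31 + 0² - 7*(-21)) = 31*(-31 + 0 + 147) = 31*116 = 3596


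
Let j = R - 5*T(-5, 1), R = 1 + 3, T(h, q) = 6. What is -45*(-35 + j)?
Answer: 2745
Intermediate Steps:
R = 4
j = -26 (j = 4 - 5*6 = 4 - 30 = -26)
-45*(-35 + j) = -45*(-35 - 26) = -45*(-61) = 2745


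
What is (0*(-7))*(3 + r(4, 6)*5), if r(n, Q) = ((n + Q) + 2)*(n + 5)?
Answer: 0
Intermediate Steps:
r(n, Q) = (5 + n)*(2 + Q + n) (r(n, Q) = ((Q + n) + 2)*(5 + n) = (2 + Q + n)*(5 + n) = (5 + n)*(2 + Q + n))
(0*(-7))*(3 + r(4, 6)*5) = (0*(-7))*(3 + (10 + 4² + 5*6 + 7*4 + 6*4)*5) = 0*(3 + (10 + 16 + 30 + 28 + 24)*5) = 0*(3 + 108*5) = 0*(3 + 540) = 0*543 = 0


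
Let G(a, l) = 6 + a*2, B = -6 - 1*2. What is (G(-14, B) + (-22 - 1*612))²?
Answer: 430336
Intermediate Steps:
B = -8 (B = -6 - 2 = -8)
G(a, l) = 6 + 2*a
(G(-14, B) + (-22 - 1*612))² = ((6 + 2*(-14)) + (-22 - 1*612))² = ((6 - 28) + (-22 - 612))² = (-22 - 634)² = (-656)² = 430336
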